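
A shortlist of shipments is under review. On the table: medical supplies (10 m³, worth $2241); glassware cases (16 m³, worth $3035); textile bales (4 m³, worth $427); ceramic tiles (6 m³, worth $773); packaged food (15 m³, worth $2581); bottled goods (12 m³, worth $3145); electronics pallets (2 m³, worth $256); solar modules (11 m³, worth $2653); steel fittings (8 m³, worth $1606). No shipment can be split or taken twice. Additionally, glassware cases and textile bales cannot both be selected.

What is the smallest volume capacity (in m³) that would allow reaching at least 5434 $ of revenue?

23

Look for the lowest-volume combination reaching 5434.
Taking bottled goods + solar modules gives 5798 (≥ 5434) for 23 m³.
No combination under 23 m³ hits 5434.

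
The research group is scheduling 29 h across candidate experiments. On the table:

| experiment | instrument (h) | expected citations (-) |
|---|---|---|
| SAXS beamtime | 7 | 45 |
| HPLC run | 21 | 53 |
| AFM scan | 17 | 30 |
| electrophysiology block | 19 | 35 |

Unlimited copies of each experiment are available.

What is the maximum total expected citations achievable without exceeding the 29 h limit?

180

Best packing: 4×SAXS beamtime — 28 h, 180 total.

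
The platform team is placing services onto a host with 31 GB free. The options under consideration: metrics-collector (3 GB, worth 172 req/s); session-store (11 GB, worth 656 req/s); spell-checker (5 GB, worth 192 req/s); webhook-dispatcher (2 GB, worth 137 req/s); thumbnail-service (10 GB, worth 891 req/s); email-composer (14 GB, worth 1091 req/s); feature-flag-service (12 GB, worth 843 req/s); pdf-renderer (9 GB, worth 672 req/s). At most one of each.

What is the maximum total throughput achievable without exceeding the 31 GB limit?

2406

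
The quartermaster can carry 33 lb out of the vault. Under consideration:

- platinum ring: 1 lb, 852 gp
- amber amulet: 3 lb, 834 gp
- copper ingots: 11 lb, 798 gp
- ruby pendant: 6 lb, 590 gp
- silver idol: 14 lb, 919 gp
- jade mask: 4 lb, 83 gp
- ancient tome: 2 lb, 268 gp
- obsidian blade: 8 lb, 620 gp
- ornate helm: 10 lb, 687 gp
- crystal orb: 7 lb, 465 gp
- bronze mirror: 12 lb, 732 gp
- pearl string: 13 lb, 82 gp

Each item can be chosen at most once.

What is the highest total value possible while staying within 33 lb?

4029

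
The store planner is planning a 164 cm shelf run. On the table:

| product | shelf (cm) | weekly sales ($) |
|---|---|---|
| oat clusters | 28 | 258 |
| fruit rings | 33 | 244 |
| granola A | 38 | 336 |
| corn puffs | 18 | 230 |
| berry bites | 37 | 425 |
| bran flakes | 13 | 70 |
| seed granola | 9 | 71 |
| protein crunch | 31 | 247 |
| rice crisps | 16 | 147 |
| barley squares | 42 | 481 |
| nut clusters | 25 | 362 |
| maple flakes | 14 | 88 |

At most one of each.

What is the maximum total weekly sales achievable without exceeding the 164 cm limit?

1844

By weekly sales per cm: nut clusters 14.48, corn puffs 12.78, berry bites 11.49 lead.
The ratio heuristic lands on oat clusters + corn puffs + berry bites + seed granola + barley squares + nut clusters (1827) but leaves 5 cm idle.
Replace seed granola with maple flakes: the trade gains 17 net, giving 1844 at 164 cm.
Nothing else within 164 cm beats 1844.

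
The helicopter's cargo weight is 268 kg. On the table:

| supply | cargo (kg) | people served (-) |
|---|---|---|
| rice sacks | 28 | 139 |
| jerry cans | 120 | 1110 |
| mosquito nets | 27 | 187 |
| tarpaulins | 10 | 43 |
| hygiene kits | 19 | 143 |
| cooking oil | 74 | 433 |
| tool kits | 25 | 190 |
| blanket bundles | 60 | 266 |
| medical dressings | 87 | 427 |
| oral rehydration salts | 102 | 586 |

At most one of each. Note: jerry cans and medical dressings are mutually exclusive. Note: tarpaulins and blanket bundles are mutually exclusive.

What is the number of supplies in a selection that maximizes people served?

5

Optimal total is 2063.
For example jerry cans + mosquito nets + hygiene kits + cooking oil + tool kits achieves it, using 265 kg.
All optima have 5 supplies.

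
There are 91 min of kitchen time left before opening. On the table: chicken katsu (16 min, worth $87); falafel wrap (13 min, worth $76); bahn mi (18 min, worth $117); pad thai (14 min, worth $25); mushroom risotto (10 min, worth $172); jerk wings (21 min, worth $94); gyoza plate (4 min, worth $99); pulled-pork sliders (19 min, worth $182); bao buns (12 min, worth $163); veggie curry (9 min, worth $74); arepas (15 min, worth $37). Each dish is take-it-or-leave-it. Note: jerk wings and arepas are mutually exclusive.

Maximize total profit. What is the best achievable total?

894

Ranking by ratio (profit/min): gyoza plate 24.75, mushroom risotto 17.20, bao buns 13.58.
Filling by ratio: falafel wrap + bahn mi + mushroom risotto + gyoza plate + pulled-pork sliders + bao buns + veggie curry for 883, with 6 min left unused.
Replace falafel wrap with chicken katsu: the trade gains 11 net, giving 894 at 88 min.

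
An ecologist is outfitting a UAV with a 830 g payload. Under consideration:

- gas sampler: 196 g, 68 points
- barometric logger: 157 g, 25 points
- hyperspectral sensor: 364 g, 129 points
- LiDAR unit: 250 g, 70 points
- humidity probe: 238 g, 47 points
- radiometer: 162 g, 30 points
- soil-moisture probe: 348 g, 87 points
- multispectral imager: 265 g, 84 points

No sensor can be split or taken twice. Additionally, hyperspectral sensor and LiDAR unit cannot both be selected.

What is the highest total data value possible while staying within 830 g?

281

Best packing: gas sampler + hyperspectral sensor + multispectral imager — 825 g, 281 total.
The closest alternative, gas sampler + hyperspectral sensor + humidity probe, reaches only 244.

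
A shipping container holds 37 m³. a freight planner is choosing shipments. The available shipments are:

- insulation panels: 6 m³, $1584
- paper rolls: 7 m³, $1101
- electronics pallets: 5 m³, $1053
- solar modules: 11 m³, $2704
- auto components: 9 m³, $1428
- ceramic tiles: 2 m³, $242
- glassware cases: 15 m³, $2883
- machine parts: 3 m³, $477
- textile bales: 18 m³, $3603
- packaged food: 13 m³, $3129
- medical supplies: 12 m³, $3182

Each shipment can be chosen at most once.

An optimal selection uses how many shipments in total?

3

Best achievable revenue is 9015.
For example solar modules + packaged food + medical supplies achieves it, using 36 m³.
Any selection reaching 9015 contains exactly 3 shipments.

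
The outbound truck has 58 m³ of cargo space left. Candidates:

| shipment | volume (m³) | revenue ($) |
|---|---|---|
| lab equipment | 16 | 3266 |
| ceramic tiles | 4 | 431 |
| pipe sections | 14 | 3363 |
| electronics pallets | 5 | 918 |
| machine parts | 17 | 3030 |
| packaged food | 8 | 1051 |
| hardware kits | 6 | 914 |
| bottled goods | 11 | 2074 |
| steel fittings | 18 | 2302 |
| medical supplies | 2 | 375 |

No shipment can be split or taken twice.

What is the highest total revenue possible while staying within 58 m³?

11733

By revenue per m³: pipe sections 240.21, lab equipment 204.12, bottled goods 188.55 lead.
A density-first pass picks lab equipment + ceramic tiles + pipe sections + electronics pallets + hardware kits + bottled goods + medical supplies — 11341 at 58 m³.
Reworking the packing: lab equipment + pipe sections + machine parts + bottled goods uses 58 m³ and improves the total to 11733.
Next best is lab equipment + pipe sections + electronics pallets + machine parts + hardware kits at 11491 (58 m³) — short by 242.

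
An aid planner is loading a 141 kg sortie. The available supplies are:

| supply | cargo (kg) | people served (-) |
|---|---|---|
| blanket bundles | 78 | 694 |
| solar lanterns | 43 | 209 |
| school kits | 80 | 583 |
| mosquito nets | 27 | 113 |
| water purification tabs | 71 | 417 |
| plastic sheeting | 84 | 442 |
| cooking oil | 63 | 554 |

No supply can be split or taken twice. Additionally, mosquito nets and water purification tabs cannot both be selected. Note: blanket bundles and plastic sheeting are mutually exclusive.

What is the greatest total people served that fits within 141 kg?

Ranking by ratio (people served/kg): blanket bundles 8.90, cooking oil 8.79, school kits 7.29, water purification tabs 5.87.
The ratio ordering already packs tightly: blanket bundles + cooking oil, 141 kg, 1248.
Next best is water purification tabs + cooking oil at 971 (134 kg) — short by 277.

1248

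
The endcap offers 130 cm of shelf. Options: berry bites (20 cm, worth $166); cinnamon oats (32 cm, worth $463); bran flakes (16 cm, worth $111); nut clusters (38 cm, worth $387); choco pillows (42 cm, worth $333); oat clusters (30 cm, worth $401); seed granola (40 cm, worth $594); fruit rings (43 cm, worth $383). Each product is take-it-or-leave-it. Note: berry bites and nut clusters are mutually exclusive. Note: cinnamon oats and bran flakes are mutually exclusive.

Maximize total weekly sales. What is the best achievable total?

1624

The ratio ordering already packs tightly: berry bites + cinnamon oats + oat clusters + seed granola, 122 cm, 1624.
The spare 8 cm is too small for any remaining product, and no feasible exchange beats 1624.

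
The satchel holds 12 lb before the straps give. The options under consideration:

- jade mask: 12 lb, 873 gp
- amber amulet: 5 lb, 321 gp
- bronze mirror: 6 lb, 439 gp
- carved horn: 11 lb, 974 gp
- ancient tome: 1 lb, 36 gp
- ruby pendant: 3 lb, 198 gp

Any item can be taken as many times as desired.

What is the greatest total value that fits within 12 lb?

Density check — carved horn 88.55, bronze mirror 73.17, jade mask 72.75 are the best per lb.
Best packing: carved horn + ancient tome — 12 lb, 1010 total.
Nothing else within 12 lb beats 1010.

1010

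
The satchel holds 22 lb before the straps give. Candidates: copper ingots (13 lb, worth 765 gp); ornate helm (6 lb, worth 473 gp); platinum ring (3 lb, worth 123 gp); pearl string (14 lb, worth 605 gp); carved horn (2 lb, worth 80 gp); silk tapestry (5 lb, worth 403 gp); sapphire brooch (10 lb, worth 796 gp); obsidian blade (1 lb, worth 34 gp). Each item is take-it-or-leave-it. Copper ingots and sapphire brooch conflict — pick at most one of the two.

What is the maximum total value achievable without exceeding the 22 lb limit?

1706

By value per lb: silk tapestry 80.60, sapphire brooch 79.60, ornate helm 78.83 lead.
Taking ornate helm + silk tapestry + sapphire brooch + obsidian blade: 22 lb used, 1706 in value.
Nothing else feasible within 22 lb beats 1706.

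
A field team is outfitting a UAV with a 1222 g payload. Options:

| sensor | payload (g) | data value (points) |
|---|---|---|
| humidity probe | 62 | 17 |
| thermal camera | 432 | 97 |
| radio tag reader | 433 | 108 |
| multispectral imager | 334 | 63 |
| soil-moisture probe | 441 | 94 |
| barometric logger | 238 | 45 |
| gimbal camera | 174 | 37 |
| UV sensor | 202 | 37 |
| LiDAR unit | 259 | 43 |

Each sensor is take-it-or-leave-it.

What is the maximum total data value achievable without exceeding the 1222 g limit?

268

Density check — humidity probe 0.27, radio tag reader 0.25, thermal camera 0.22, soil-moisture probe 0.21 are the best per g.
The ratio heuristic lands on humidity probe + thermal camera + radio tag reader + gimbal camera (259) but leaves 121 g idle.
Dropping humidity probe and gimbal camera frees 236 g; slotting in multispectral imager (334 g) lifts the total to 268 at 1199 g.
Runner-up humidity probe + thermal camera + radio tag reader + barometric logger tops out at 267.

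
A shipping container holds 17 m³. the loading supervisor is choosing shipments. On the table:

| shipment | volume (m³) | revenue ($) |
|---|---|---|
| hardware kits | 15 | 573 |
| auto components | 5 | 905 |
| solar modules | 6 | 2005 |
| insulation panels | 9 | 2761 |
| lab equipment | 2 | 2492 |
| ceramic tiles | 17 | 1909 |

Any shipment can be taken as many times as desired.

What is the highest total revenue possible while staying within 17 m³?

19936

By revenue per m³: lab equipment 1246.00, solar modules 334.17, insulation panels 306.78, auto components 181.00 lead.
The ratio ordering already packs tightly: 8×lab equipment, 16 m³, 19936.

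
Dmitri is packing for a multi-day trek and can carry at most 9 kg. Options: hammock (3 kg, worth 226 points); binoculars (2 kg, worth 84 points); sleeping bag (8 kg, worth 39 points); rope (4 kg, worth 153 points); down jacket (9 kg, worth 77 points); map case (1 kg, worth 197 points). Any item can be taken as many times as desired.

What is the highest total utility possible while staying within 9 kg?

1773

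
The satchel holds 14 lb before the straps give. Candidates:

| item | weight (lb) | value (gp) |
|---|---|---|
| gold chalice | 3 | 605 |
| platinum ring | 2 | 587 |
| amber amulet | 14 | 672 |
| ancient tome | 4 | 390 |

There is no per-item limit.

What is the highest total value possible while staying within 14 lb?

Density check — platinum ring 293.50, gold chalice 201.67, ancient tome 97.50, amber amulet 48.00 are the best per lb.
7×platinum ring uses 14 of the 14 lb and totals 4109.

4109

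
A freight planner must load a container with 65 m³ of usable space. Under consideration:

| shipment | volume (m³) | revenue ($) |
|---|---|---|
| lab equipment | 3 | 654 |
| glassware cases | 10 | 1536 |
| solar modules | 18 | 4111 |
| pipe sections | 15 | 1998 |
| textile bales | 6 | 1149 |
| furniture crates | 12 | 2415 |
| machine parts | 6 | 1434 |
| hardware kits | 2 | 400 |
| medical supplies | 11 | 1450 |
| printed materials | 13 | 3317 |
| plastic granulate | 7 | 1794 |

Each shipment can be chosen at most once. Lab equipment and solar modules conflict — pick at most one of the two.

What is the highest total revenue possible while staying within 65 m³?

14620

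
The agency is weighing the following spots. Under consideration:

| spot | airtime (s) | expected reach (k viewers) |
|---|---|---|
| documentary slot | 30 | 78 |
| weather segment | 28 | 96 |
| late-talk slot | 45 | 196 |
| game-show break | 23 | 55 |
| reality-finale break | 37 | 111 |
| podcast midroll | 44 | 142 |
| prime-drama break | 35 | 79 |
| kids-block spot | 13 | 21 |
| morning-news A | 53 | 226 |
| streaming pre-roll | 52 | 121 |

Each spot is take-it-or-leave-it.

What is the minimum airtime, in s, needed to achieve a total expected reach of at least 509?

Need the lightest bundle worth ≥ 509.
weather segment + late-talk slot + morning-news A reaches 518 using 126 s.
Any bundle with less than 126 s falls short of 509.

126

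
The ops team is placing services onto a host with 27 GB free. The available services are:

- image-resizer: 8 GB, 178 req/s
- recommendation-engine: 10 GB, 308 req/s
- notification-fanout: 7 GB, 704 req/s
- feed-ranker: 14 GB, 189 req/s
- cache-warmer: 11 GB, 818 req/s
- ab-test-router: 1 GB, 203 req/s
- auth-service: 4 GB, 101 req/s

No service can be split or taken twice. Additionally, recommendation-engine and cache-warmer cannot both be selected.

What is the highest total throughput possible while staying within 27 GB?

Taking the top-ratio services first gives notification-fanout + cache-warmer + ab-test-router + auth-service for 1826 (23 GB).
Replace auth-service with image-resizer: the trade gains 77 net, giving 1903 at 27 GB.

1903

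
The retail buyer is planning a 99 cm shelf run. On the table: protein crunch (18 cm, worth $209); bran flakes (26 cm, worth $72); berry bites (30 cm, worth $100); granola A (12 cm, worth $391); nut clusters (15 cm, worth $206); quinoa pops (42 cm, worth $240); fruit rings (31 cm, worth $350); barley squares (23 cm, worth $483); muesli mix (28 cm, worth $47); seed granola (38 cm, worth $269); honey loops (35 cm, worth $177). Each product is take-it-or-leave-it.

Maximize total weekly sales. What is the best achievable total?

1639

Best packing: protein crunch + granola A + nut clusters + fruit rings + barley squares — 99 cm, 1639 total.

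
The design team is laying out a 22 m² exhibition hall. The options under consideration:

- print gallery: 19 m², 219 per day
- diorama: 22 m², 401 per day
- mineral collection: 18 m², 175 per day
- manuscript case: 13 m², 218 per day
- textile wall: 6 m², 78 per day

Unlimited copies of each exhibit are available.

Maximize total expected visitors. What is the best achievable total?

401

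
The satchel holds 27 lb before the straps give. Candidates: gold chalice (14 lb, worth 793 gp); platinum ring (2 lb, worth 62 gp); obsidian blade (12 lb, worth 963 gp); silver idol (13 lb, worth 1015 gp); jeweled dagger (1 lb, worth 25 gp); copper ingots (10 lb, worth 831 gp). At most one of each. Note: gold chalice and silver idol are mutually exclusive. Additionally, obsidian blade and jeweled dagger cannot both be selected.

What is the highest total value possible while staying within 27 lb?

Ranking by ratio (value/lb): copper ingots 83.10, obsidian blade 80.25, silver idol 78.08.
Platinum ring + obsidian blade + silver idol uses 27 of the 27 lb and totals 2040.
An exhaustive check of the 64 subsets confirms 2040.

2040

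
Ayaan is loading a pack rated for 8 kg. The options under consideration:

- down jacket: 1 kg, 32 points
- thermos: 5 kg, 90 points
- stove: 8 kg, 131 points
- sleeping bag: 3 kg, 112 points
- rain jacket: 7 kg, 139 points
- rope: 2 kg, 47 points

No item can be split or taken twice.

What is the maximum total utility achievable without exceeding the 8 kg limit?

Filling by ratio: down jacket + sleeping bag + rope for 191, with 2 kg left unused.
The 3 kg tied up in down jacket and rope is better spent on thermos — total rises to 202 (8 kg).
The closest alternative, down jacket + sleeping bag + rope, reaches only 191.

202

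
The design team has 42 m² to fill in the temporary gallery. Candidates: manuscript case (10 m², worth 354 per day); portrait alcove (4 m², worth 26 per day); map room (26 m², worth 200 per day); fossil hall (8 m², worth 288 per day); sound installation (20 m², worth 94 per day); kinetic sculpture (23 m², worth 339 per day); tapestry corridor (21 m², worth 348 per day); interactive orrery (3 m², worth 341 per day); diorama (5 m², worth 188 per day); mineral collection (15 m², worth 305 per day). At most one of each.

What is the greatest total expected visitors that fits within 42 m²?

By expected visitors per m²: interactive orrery 113.67, diorama 37.60, fossil hall 36.00 lead.
The ratio ordering already packs tightly: manuscript case + fossil hall + interactive orrery + diorama + mineral collection, 41 m², 1476.

1476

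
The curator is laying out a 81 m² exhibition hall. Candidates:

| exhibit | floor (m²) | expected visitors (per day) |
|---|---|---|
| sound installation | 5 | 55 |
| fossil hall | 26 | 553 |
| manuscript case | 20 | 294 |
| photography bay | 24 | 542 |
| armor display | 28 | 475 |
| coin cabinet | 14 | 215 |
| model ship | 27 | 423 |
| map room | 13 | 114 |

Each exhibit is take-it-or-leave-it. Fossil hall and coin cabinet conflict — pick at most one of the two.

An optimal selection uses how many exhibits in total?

3

The maximum expected visitors within 81 m² is 1570.
For example fossil hall + photography bay + armor display achieves it, using 78 m².
Any selection reaching 1570 contains exactly 3 exhibits.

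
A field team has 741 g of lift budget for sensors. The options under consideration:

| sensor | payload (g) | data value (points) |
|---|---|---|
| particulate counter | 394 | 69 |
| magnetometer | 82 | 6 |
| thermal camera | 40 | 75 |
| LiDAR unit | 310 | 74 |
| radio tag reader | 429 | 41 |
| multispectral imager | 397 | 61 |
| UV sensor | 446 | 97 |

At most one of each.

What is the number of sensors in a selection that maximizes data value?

3

The maximum data value within 741 g is 178.
For example magnetometer + thermal camera + UV sensor achieves it, using 568 g.
All optima have 3 sensors.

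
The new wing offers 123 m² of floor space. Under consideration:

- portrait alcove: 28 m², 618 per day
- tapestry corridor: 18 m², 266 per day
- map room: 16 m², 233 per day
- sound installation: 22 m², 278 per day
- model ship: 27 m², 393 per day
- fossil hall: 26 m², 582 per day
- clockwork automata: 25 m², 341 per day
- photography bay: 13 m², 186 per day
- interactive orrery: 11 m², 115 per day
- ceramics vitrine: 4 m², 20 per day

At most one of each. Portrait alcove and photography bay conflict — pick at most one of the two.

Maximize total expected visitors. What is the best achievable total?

Taking the top-ratio exhibits first gives portrait alcove + tapestry corridor + map room + model ship + fossil hall + ceramics vitrine for 2112 (119 m²).
Dropping tapestry corridor and ceramics vitrine frees 22 m²; slotting in clockwork automata (25 m²) lifts the total to 2167 at 122 m².
The closest alternative, portrait alcove + tapestry corridor + sound installation + model ship + fossil hall, reaches only 2137.

2167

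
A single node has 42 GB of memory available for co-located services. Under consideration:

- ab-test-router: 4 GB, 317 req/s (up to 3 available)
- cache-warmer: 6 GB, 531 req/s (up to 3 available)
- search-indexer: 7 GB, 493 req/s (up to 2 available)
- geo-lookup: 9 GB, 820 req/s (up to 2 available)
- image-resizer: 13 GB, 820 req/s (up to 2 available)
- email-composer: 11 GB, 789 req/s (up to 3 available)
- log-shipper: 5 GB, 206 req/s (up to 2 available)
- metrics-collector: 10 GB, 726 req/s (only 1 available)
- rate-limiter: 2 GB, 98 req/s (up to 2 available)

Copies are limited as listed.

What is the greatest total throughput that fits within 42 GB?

3653

A density-first pass picks ab-test-router + 3×cache-warmer + 2×geo-lookup + rate-limiter — 3648 at 42 GB.
Dropping cache-warmer and rate-limiter frees 8 GB; slotting in 2×ab-test-router (8 GB) lifts the total to 3653 at 42 GB.
That's the maximum — no swap from here does better than 3653.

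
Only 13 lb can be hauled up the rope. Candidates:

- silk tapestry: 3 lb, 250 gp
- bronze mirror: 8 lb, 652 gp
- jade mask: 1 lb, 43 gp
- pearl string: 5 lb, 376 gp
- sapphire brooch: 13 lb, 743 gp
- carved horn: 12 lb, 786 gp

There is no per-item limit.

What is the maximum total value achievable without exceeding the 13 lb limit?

1043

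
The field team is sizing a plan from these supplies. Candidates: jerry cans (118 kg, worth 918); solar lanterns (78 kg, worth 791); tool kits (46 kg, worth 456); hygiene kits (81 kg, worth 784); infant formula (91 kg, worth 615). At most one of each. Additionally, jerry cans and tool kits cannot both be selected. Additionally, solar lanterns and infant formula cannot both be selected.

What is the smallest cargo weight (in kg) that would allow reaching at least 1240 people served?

Minimise kg subject to total people served ≥ 1240.
Taking solar lanterns + tool kits gives 1247 (≥ 1240) for 124 kg.
Any bundle with less than 124 kg falls short of 1240.

124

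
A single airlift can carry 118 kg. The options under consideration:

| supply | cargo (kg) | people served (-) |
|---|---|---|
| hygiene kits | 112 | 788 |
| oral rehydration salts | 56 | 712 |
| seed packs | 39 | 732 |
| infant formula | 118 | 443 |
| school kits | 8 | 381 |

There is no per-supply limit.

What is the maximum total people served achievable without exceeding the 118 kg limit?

5334

14×school kits uses 112 of the 118 kg and totals 5334.
Every other selection either busts 118 kg or fails to beat 5334.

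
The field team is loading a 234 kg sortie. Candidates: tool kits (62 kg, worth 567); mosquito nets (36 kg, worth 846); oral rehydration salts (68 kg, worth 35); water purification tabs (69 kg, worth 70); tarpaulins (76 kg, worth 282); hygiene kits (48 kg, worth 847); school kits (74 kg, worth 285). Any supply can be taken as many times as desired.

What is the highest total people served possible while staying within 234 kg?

5077

Filling by ratio: 6×mosquito nets for 5076, with 18 kg left unused.
The 36 kg tied up in mosquito nets is better spent on hygiene kits — total rises to 5077 (228 kg).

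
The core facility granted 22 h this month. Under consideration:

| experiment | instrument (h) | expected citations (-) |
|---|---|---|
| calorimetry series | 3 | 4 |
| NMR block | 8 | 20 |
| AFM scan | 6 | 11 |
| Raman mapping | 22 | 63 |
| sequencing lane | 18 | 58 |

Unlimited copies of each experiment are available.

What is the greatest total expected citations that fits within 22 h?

Ranking by ratio (expected citations/h): sequencing lane 3.22, Raman mapping 2.86, NMR block 2.50, AFM scan 1.83.
The ratio heuristic lands on calorimetry series + sequencing lane (62) but leaves 1 h idle.
Replace calorimetry series and sequencing lane with Raman mapping: the trade gains 1 net, giving 63 at 22 h.

63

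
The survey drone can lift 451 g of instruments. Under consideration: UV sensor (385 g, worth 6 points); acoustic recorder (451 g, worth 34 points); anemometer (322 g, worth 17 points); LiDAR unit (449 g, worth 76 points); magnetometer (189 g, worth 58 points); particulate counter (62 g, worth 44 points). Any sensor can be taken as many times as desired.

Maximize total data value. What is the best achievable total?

Best packing: 7×particulate counter — 434 g, 308 total.
The spare 17 g is too small for any remaining sensor, and no exchange beats 308.

308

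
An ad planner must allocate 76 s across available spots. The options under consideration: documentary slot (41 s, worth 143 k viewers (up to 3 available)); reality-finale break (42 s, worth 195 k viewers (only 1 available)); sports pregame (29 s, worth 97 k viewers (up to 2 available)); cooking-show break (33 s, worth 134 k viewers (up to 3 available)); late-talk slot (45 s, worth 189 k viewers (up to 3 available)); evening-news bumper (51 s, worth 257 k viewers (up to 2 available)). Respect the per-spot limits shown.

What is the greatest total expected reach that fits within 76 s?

329

Taking the top-ratio spots first gives evening-news bumper for 257 (51 s).
Replace evening-news bumper with reality-finale break + cooking-show break: the trade gains 72 net, giving 329 at 75 s.
The spare 1 s is too small for any remaining spot, and no exchange beats 329.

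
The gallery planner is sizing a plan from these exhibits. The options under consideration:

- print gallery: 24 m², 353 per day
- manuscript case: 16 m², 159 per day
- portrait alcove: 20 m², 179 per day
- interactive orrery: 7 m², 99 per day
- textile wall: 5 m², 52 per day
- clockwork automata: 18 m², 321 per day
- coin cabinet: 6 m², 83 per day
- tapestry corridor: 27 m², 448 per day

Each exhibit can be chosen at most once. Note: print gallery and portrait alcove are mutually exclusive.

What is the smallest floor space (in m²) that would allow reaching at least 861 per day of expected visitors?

52

Look for the lowest-floor combination reaching 861.
Taking interactive orrery + clockwork automata + tapestry corridor gives 868 (≥ 861) for 52 m².
Any bundle with less than 52 m² falls short of 861.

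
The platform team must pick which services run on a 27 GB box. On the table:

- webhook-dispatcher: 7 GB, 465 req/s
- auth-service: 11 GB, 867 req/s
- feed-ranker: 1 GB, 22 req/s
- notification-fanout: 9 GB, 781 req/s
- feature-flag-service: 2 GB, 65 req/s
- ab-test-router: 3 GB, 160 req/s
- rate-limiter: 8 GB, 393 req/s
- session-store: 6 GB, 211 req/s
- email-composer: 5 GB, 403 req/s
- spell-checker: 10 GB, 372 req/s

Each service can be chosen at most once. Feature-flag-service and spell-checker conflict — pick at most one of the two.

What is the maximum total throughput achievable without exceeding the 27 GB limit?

Ranking by ratio (throughput/GB): notification-fanout 86.78, email-composer 80.60, auth-service 78.82, webhook-dispatcher 66.43.
Auth-service + notification-fanout + feature-flag-service + email-composer uses 27 of the 27 GB and totals 2116.
Next best is webhook-dispatcher + auth-service + notification-fanout at 2113 (27 GB) — short by 3.

2116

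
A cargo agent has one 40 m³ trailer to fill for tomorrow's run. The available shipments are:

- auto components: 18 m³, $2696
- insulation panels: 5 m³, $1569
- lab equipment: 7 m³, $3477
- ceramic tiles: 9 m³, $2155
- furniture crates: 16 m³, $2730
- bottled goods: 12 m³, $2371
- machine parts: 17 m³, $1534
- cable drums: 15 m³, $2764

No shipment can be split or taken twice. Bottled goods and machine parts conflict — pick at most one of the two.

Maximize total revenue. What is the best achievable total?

A density-first pass picks insulation panels + lab equipment + ceramic tiles + bottled goods — 9572 at 33 m³.
Dropping ceramic tiles frees 9 m³; slotting in cable drums (15 m³) lifts the total to 10181 at 39 m³.

10181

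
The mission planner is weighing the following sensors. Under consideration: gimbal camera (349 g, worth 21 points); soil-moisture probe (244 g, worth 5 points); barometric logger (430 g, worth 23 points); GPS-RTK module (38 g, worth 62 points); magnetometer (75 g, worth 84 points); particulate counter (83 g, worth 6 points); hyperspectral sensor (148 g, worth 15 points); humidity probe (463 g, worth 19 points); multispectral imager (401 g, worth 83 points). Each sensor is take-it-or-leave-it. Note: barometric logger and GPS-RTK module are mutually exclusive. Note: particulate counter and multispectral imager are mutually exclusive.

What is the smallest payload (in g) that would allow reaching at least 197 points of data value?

514

Minimise g subject to total data value ≥ 197.
GPS-RTK module + magnetometer + multispectral imager reaches 229 using 514 g.
Below 514 g the best achievable stays under 197.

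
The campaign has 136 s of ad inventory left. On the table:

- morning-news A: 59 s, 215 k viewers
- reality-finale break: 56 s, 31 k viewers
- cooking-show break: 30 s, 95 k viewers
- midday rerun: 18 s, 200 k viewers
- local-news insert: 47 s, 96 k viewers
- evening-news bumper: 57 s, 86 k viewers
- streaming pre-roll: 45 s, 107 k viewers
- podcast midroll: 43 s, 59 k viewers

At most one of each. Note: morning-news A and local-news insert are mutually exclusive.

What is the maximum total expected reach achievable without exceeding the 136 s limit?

522

Greedy by ratio would take morning-news A + cooking-show break + midday rerun: 107 s used, total 510.
Replace cooking-show break with streaming pre-roll: the trade gains 12 net, giving 522 at 122 s.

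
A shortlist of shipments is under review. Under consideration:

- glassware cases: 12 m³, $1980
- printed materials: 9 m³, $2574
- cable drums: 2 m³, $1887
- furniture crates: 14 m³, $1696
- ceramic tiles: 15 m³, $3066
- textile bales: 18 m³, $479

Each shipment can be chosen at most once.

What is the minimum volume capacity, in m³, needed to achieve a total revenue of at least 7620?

Need the lightest bundle worth ≥ 7620.
glassware cases + printed materials + ceramic tiles reaches 7620 using 36 m³.
Below 36 m³ the best achievable stays under 7620.

36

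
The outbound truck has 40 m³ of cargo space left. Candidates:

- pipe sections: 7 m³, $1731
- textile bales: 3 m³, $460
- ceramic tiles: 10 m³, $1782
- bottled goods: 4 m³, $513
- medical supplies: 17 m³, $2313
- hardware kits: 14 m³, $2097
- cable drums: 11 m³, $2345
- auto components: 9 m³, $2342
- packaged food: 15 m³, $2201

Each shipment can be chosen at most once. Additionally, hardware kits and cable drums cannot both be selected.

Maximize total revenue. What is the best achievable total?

Ranking by ratio (revenue/m³): auto components 260.22, pipe sections 247.29, cable drums 213.18.
Best packing: pipe sections + textile bales + ceramic tiles + cable drums + auto components — 40 m³, 8660 total.
Next best is pipe sections + ceramic tiles + cable drums + auto components at 8200 (37 m³) — short by 460.

8660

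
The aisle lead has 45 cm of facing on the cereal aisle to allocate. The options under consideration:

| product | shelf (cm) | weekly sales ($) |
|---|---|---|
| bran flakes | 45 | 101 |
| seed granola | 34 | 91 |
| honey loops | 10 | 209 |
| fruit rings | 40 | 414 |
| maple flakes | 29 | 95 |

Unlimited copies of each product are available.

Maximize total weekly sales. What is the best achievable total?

836

4×honey loops uses 40 of the 45 cm and totals 836.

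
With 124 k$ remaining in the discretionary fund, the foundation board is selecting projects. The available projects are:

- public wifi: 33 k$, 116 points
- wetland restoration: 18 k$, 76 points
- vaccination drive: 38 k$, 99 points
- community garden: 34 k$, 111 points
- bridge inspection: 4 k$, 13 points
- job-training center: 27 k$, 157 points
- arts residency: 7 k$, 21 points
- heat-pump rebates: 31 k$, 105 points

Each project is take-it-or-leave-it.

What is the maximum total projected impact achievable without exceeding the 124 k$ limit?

494

Density check — job-training center 5.81, wetland restoration 4.22, public wifi 3.52 are the best per k$.
The ratio heuristic lands on public wifi + wetland restoration + bridge inspection + job-training center + arts residency + heat-pump rebates (488) but leaves 4 k$ idle.
Replace heat-pump rebates with community garden: the trade gains 6 net, giving 494 at 123 k$.
The spare 1 k$ is too small for any remaining project, and no exchange beats 494.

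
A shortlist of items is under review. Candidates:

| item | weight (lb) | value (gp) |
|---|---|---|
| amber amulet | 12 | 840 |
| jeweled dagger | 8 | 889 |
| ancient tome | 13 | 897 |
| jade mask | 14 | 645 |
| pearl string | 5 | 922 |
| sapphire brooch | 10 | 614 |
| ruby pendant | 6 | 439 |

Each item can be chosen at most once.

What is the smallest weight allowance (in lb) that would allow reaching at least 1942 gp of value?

Minimise lb subject to total value ≥ 1942.
jeweled dagger + pearl string + ruby pendant: 2250 value at 19 lb.
Any bundle with less than 19 lb falls short of 1942.

19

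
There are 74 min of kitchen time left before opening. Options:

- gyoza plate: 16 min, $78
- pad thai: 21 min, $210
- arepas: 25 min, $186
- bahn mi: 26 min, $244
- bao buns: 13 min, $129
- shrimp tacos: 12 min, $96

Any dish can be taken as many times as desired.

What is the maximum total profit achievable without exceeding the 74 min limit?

Greedy by ratio would take 3×pad thai: 63 min used, total 630.
Dropping 2×pad thai frees 42 min; slotting in 4×bao buns (52 min) lifts the total to 726 at 73 min.
The spare 1 min is too small for any remaining dish, and no exchange beats 726.

726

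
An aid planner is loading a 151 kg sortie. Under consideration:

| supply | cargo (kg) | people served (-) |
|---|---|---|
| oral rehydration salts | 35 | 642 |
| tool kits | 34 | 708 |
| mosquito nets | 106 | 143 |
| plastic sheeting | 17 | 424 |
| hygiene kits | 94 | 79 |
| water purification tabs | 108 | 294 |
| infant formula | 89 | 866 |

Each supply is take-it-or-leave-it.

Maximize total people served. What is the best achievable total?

1998

Filling by ratio: oral rehydration salts + tool kits + plastic sheeting for 1774, with 65 kg left unused.
The 35 kg tied up in oral rehydration salts is better spent on infant formula — total rises to 1998 (140 kg).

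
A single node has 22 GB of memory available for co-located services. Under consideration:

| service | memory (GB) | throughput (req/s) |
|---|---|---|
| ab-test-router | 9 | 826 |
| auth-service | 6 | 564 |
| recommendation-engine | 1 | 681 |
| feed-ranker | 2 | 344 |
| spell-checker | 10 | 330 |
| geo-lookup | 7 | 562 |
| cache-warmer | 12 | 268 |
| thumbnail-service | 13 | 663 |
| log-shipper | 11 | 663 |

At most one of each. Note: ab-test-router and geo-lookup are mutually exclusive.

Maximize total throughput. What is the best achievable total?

2415

Taking ab-test-router + auth-service + recommendation-engine + feed-ranker: 18 GB used, 2415 in throughput.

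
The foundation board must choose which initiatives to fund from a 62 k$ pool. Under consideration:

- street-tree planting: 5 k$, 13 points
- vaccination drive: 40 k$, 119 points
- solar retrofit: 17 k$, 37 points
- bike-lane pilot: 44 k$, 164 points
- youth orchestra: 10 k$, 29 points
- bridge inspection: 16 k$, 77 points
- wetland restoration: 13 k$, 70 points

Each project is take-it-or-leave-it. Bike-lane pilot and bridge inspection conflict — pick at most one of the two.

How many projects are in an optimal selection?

The maximum projected impact within 62 k$ is 247.
street-tree planting + bike-lane pilot + wetland restoration hits 247 at 62 k$.
All optima have 3 projects.

3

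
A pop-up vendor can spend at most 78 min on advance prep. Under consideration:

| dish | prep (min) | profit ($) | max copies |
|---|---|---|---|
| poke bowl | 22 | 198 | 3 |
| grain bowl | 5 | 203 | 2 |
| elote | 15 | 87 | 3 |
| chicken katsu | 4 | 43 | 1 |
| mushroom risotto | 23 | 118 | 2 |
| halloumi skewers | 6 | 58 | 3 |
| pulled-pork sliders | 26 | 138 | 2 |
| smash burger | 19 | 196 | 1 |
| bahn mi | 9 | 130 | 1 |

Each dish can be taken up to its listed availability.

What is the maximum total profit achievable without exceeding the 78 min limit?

Taking the top-ratio dishes first gives 2×grain bowl + elote + chicken katsu + 3×halloumi skewers + smash burger + bahn mi for 1036 (75 min).
Replace elote and chicken katsu with poke bowl: the trade gains 68 net, giving 1104 at 78 min.
That's the maximum — no swap from here does better than 1104.

1104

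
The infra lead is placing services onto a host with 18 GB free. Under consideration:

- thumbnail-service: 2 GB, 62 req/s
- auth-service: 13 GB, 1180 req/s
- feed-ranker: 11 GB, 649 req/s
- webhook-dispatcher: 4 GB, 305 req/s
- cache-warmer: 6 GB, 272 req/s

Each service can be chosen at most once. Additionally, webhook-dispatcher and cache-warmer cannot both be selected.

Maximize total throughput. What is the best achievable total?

Ranking by ratio (throughput/GB): auth-service 90.77, webhook-dispatcher 76.25, feed-ranker 59.00.
Taking auth-service + webhook-dispatcher: 17 GB used, 1485 in throughput.
The closest alternative, thumbnail-service + auth-service, reaches only 1242.

1485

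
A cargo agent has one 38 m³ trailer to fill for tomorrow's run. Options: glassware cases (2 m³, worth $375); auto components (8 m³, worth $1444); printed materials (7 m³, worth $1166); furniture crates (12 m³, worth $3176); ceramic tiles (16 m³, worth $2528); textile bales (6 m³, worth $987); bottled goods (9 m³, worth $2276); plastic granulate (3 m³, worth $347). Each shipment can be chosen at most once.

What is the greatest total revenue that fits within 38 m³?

8437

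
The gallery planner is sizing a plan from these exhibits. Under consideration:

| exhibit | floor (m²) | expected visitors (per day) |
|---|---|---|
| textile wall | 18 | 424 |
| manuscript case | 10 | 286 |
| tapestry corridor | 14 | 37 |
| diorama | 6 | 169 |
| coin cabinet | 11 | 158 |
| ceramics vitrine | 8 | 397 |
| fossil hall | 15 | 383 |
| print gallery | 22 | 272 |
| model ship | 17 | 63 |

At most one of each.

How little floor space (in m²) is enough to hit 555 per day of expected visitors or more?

14

Look for the lowest-floor combination reaching 555.
diorama + ceramics vitrine: 566 expected visitors at 14 m².
No combination under 14 m² hits 555.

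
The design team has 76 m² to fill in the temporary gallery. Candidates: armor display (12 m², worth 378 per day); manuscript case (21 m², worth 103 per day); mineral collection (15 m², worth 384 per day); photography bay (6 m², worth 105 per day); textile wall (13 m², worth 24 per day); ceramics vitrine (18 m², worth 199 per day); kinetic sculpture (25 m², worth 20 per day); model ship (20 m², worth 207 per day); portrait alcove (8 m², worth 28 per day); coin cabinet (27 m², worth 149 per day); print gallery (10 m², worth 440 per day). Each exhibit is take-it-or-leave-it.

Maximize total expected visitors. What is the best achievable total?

1608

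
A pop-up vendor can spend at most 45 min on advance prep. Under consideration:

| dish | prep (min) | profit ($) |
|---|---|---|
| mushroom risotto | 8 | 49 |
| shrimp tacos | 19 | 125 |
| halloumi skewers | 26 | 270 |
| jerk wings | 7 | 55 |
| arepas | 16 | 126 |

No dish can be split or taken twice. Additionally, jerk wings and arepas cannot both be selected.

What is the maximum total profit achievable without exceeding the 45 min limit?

396

Halloumi skewers + arepas uses 42 of the 45 min and totals 396.
That's the maximum — no feasible swap from here does better than 396.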